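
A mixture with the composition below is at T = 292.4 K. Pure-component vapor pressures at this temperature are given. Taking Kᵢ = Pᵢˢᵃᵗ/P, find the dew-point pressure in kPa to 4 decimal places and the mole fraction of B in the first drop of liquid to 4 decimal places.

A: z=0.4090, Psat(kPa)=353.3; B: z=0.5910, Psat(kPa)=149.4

Pdew = 195.5615 kPa, x_B = 0.7736

At the dew point ψ → 1, so Σzᵢ/Kᵢ = 1 with Kᵢ = Pᵢˢᵃᵗ/P ⇒ 1/P = Σzᵢ/Pᵢˢᵃᵗ.
1/P = 0.4090/353.3 + 0.5910/149.4 = 0.0051135 ⇒ P = 195.5615 kPa
xᵢ = zᵢP/Pᵢˢᵃᵗ ⇒ x_B = 0.5910·195.5615/149.4 = 0.7736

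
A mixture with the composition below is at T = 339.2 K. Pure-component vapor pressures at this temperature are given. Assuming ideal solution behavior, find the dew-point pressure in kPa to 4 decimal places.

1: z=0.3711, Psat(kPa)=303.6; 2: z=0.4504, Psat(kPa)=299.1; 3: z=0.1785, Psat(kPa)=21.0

At the dew point ψ → 1, so Σzᵢ/Kᵢ = 1 with Kᵢ = Pᵢˢᵃᵗ/P ⇒ 1/P = Σzᵢ/Pᵢˢᵃᵗ.
1/P = 0.3711/303.6 + 0.4504/299.1 + 0.1785/21.0 = 0.0112282 ⇒ P = 89.0616 kPa

Pdew = 89.0616 kPa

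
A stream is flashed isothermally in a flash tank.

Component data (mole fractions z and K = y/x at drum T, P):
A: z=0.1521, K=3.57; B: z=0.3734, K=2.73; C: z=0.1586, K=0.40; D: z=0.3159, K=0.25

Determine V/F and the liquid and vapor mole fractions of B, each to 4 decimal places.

V/F = 0.5022, x_B = 0.1998, y_B = 0.5455

Material balance + equilibrium reduce to Σ zᵢ(Kᵢ−1)/(1+V/F(Kᵢ−1)) = 0.
g(0) = ΣzᵢKᵢ − 1 = 0.7048 and g(1) = 1 − Σzᵢ/Kᵢ = -0.8395, so a root lies in (0, 1).
Newton–Raphson from V/F = 0.5:
  V/F = 0.5000: g = 0.00242, g' = -1.0851 → V/F = 0.5022
Converged at V/F = 0.5022.
Compositions from xᵢ = zᵢ/(1+V/F(Kᵢ−1)), yᵢ = Kᵢxᵢ:
  A: x = 0.0664, y = 0.2370
  B: x = 0.1998, y = 0.5455
  C: x = 0.2270, y = 0.0908
  D: x = 0.5068, y = 0.1267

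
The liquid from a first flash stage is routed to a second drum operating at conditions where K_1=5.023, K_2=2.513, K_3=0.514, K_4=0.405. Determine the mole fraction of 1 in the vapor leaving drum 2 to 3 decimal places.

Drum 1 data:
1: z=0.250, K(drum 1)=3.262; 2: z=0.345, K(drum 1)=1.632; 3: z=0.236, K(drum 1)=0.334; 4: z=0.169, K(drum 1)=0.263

Drum 1:
Rachford–Rice: g(ψ₁) = Σ zᵢ(Kᵢ−1)/(1+ψ₁(Kᵢ−1)) = 0.
Feasibility: ΣzᵢKᵢ = 1.502, Σzᵢ/Kᵢ = 1.637 — both > 1, two phases present.
Newton iteration, ψ₁⁰ = 0.5:
  ψ₁ = 0.500: g = -0.0018, g' = -0.827 → ψ₁ = 0.498
Converged at ψ₁ = 0.498.
Drum-1 compositions:
  1: x = 0.118, y = 0.384
  2: x = 0.262, y = 0.428
  3: x = 0.353, y = 0.118
  4: x = 0.267, y = 0.070
Drum-2 feed = drum-1 liquid: z₂ = (0.1176, 0.2624, 0.3530, 0.2669).
Drum 2:
Let ψ₂ = V/F and solve Σ zᵢ(Kᵢ−1)/(1+ψ₂(Kᵢ−1)) = 0.
g(0) = ΣzᵢKᵢ − 1 = 0.540 and g(1) = 1 − Σzᵢ/Kᵢ = -0.474, so a root lies in (0, 1).
Iterate (Newton) starting at ψ₂ = 0.36:
  ψ₂ = 0.360: g = 0.0402, g' = -0.845 → ψ₂ = 0.408
  ψ₂ = 0.408: g = 0.0012, g' = -0.797 → ψ₂ = 0.409
Converged at ψ₂ = 0.409.
  1: x = 0.044, y = 0.223
  2: x = 0.162, y = 0.407
  3: x = 0.441, y = 0.226
  4: x = 0.353, y = 0.143

y_1 (drum 2) = 0.223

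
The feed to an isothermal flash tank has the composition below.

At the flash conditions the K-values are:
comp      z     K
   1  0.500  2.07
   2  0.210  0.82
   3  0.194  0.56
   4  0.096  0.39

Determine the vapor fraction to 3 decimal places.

Let ψ = V/F and solve Σ zᵢ(Kᵢ−1)/(1+ψ(Kᵢ−1)) = 0.
Check two-phase: ΣzᵢKᵢ = 1.353 > 1 and Σzᵢ/Kᵢ = 1.090 > 1, so g(0) = 0.353 > 0 and g(1) = -0.090 < 0.
Newton–Raphson from ψ = 0.33:
  ψ = 0.330: g = 0.1820, g' = -0.428 → ψ = 0.756
  ψ = 0.756: g = 0.0156, g' = -0.391 → ψ = 0.795
Converged at ψ = 0.795.

ψ = 0.795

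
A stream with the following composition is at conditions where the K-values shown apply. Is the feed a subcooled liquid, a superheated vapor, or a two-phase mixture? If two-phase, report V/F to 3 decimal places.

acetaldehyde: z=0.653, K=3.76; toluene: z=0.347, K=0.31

two-phase, V/F = 0.821

ΣzᵢKᵢ = 2.563; Σzᵢ/Kᵢ = 1.293.
Both exceed 1, so a two-phase solution exists.
Let ψ = V/F and solve Σ zᵢ(Kᵢ−1)/(1+ψ(Kᵢ−1)) = 0.
Iterate (Newton) starting at ψ = 0.5:
  ψ = 0.500: g = 0.3917, g' = -1.263 → ψ = 0.810
  ψ = 0.810: g = 0.0141, g' = -1.324 → ψ = 0.821
Converged at ψ = 0.821.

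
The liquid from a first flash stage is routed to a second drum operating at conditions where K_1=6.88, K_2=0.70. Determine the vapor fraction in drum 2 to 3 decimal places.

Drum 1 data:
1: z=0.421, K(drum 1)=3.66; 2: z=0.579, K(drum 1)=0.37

Drum 1:
Newton–Raphson from ψ₁ = 0.54:
  ψ₁ = 0.540: g = -0.0932, g' = -1.030 → ψ₁ = 0.449
  ψ₁ = 0.449: g = 0.0012, g' = -1.065 → ψ₁ = 0.451
Converged at ψ₁ = 0.451.
Drum-1 compositions:
  1: x = 0.191, y = 0.701
  2: x = 0.809, y = 0.299
Drum-2 feed = drum-1 liquid: z₂ = (0.1915, 0.8085).
Drum 2:
Let ψ₂ = V/F and solve Σ zᵢ(Kᵢ−1)/(1+ψ₂(Kᵢ−1)) = 0.
Check two-phase: ΣzᵢKᵢ = 1.883 > 1 and Σzᵢ/Kᵢ = 1.183 > 1, so g(0) = 0.883 > 0 and g(1) = -0.183 < 0.
Binary case is linear: z₁(K₁−1)(1+ψ₂(K₂−1)) + z₂(K₂−1)(1+ψ₂(K₁−1)) = 0
⇒ ψ₂ = [z₁(K₁−1)+z₂(K₂−1)] / [−(K₁−1)(K₂−1)] = 0.8834/1.7640 = 0.501
  1: x = 0.049, y = 0.334
  2: x = 0.951, y = 0.666

V/F (drum 2) = 0.501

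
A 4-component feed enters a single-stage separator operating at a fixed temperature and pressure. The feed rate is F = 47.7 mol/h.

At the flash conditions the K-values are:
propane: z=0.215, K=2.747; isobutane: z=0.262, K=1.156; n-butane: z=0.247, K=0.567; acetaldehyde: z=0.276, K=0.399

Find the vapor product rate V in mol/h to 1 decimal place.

V = 10.6 mol/h

Material balance + equilibrium reduce to Σ zᵢ(Kᵢ−1)/(1+ψ(Kᵢ−1)) = 0.
Check two-phase: ΣzᵢKᵢ = 1.144 > 1 and Σzᵢ/Kᵢ = 1.432 > 1, so g(0) = 0.144 > 0 and g(1) = -0.432 < 0.
Newton iteration, ψ⁰ = 0.52:
  ψ = 0.520: g = -0.1447, g' = -0.474 → ψ = 0.215
  ψ = 0.215: g = 0.0044, g' = -0.541 → ψ = 0.223
Converged at ψ = 0.223.
Then V = ψ·F = 0.2228·47.7 = 10.6 mol/h and L = F − V = 37.1 mol/h.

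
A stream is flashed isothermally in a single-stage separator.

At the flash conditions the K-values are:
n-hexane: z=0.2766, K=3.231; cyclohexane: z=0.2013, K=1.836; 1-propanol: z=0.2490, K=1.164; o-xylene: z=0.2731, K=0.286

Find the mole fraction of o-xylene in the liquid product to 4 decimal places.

x_o-xylene = 0.5402

Newton iteration, ψ⁰ = 0.5:
  ψ = 0.5000: g = 0.14487, g' = -0.7201 → ψ = 0.7012
  ψ = 0.7012: g = -0.00713, g' = -0.8290 → ψ = 0.6926
  ψ = 0.6926: g = -0.00004, g' = -0.8192 → ψ = 0.6925
Converged at ψ = 0.6925.
Compositions from xᵢ = zᵢ/(1+ψ(Kᵢ−1)), yᵢ = Kᵢxᵢ:
  n-hexane: x = 0.1087, y = 0.3512
  cyclohexane: x = 0.1275, y = 0.2341
  1-propanol: x = 0.2236, y = 0.2603
  o-xylene: x = 0.5402, y = 0.1545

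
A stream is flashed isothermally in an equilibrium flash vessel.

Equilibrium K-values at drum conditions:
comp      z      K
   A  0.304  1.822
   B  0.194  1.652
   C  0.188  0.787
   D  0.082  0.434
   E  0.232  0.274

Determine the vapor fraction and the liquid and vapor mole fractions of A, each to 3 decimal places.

ψ = 0.282, x_A = 0.247, y_A = 0.450

Material balance + equilibrium reduce to Σ zᵢ(Kᵢ−1)/(1+ψ(Kᵢ−1)) = 0.
Feasibility: ΣzᵢKᵢ = 1.121, Σzᵢ/Kᵢ = 1.559 — both > 1, two phases present.
Newton–Raphson from ψ = 0.5:
  ψ = 0.500: g = -0.1015, g' = -0.513 → ψ = 0.302
  ψ = 0.302: g = -0.0088, g' = -0.438 → ψ = 0.282
Converged at ψ = 0.282.
Compositions from xᵢ = zᵢ/(1+ψ(Kᵢ−1)), yᵢ = Kᵢxᵢ:
  A: x = 0.247, y = 0.450
  B: x = 0.164, y = 0.271
  C: x = 0.200, y = 0.157
  D: x = 0.098, y = 0.042
  E: x = 0.292, y = 0.080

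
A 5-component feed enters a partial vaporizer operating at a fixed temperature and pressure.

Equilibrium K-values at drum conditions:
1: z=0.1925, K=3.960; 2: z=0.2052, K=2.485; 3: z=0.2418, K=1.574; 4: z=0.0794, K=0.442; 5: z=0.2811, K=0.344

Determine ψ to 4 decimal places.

ψ = 0.7248

Material balance + equilibrium reduce to Σ zᵢ(Kᵢ−1)/(1+ψ(Kᵢ−1)) = 0.
Check two-phase: ΣzᵢKᵢ = 1.7846 > 1 and Σzᵢ/Kᵢ = 1.2816 > 1, so g(0) = 0.7846 > 0 and g(1) = -0.2816 < 0.
Newton–Raphson from ψ = 0.5:
  ψ = 0.5000: g = 0.17662, g' = -0.7868 → ψ = 0.7245
  ψ = 0.7245: g = 0.00024, g' = -0.8243 → ψ = 0.7248
Converged at ψ = 0.7248.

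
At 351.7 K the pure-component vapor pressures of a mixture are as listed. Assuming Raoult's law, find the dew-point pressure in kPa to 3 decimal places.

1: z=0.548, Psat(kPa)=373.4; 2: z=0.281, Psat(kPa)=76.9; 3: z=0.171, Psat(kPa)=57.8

Pdew = 123.760 kPa

At the dew point ψ → 1, so Σzᵢ/Kᵢ = 1 with Kᵢ = Pᵢˢᵃᵗ/P ⇒ 1/P = Σzᵢ/Pᵢˢᵃᵗ.
1/P = 0.548/373.4 + 0.281/76.9 + 0.171/57.8 = 0.008080 ⇒ P = 123.760 kPa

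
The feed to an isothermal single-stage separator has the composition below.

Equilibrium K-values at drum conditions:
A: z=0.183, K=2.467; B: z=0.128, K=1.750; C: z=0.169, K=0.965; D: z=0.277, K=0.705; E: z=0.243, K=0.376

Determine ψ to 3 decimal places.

Material balance + equilibrium reduce to Σ zᵢ(Kᵢ−1)/(1+ψ(Kᵢ−1)) = 0.
Check two-phase: ΣzᵢKᵢ = 1.125 > 1 and Σzᵢ/Kᵢ = 1.362 > 1, so g(0) = 0.125 > 0 and g(1) = -0.362 < 0.
Newton–Raphson from ψ = 0.5:
  ψ = 0.500: g = -0.0976, g' = -0.402 → ψ = 0.258
Converged at ψ = 0.258.

ψ = 0.258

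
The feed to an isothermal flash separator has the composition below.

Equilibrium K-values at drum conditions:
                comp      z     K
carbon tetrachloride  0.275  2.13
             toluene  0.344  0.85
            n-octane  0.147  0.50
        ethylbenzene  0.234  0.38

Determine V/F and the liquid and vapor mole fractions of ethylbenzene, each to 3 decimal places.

Material balance + equilibrium reduce to Σ zᵢ(Kᵢ−1)/(1+V/F(Kᵢ−1)) = 0.
g(0) = ΣzᵢKᵢ − 1 = 0.041 and g(1) = 1 − Σzᵢ/Kᵢ = -0.444, so a root lies in (0, 1).
Newton–Raphson from V/F = 0.65:
  V/F = 0.650: g = -0.2299, g' = -0.459 → V/F = 0.149
  V/F = 0.149: g = -0.0262, g' = -0.417 → V/F = 0.087
  V/F = 0.087: g = 0.0007, g' = -0.440 → V/F = 0.088
Converged at V/F = 0.088.
Compositions from xᵢ = zᵢ/(1+V/F(Kᵢ−1)), yᵢ = Kᵢxᵢ:
  carbon tetrachloride: x = 0.250, y = 0.533
  toluene: x = 0.349, y = 0.296
  n-octane: x = 0.154, y = 0.077
  ethylbenzene: x = 0.248, y = 0.094

V/F = 0.088, x_ethylbenzene = 0.248, y_ethylbenzene = 0.094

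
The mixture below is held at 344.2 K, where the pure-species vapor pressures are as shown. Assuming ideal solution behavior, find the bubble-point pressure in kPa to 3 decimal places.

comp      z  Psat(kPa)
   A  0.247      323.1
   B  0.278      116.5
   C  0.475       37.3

Pbub = 129.910 kPa

At the bubble point ψ → 0, so ΣzᵢKᵢ = 1 with Kᵢ = Pᵢˢᵃᵗ/P ⇒ P = ΣzᵢPᵢˢᵃᵗ.
P = 0.247·323.1 + 0.278·116.5 + 0.475·37.3 = 129.910 kPa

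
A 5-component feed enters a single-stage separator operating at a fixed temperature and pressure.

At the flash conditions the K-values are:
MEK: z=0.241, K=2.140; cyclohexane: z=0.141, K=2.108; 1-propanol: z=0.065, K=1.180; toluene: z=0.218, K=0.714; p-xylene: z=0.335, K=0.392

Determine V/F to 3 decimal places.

Material balance + equilibrium reduce to Σ zᵢ(Kᵢ−1)/(1+V/F(Kᵢ−1)) = 0.
Feasibility: ΣzᵢKᵢ = 1.177, Σzᵢ/Kᵢ = 1.395 — both > 1, two phases present.
Newton iteration, V/F⁰ = 0.65:
  V/F = 0.650: g = -0.1543, g' = -0.529 → V/F = 0.358
  V/F = 0.358: g = -0.0120, g' = -0.473 → V/F = 0.333
Converged at V/F = 0.333.

V/F = 0.333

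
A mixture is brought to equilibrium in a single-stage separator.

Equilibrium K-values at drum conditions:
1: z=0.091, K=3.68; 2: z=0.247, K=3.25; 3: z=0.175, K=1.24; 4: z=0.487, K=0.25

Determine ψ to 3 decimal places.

Let ψ = V/F and solve Σ zᵢ(Kᵢ−1)/(1+ψ(Kᵢ−1)) = 0.
Check two-phase: ΣzᵢKᵢ = 1.476 > 1 and Σzᵢ/Kᵢ = 2.190 > 1, so g(0) = 0.476 > 0 and g(1) = -1.190 < 0.
Iterate (Newton) starting at ψ = 0.5:
  ψ = 0.500: g = -0.1811, g' = -1.106 → ψ = 0.336
  ψ = 0.336: g = -0.0048, g' = -1.085 → ψ = 0.332
Converged at ψ = 0.332.

ψ = 0.332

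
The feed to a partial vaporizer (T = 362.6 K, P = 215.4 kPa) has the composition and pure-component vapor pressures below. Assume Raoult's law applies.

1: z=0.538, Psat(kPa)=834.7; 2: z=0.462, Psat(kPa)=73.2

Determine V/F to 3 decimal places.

Raoult's law: Kᵢ = Pᵢˢᵃᵗ/P = Pᵢˢᵃᵗ/215.4.
  K_1 = 834.7/215.4 = 3.87512, K_2 = 73.2/215.4 = 0.33983
Rachford–Rice: g(V/F) = Σ zᵢ(Kᵢ−1)/(1+V/F(Kᵢ−1)) = 0.
g(0) = ΣzᵢKᵢ − 1 = 1.242 and g(1) = 1 − Σzᵢ/Kᵢ = -0.498, so a root lies in (0, 1).
Newton iteration, V/F⁰ = 0.5:
  V/F = 0.500: g = 0.1793, g' = -1.197 → V/F = 0.650
  V/F = 0.650: g = 0.0052, g' = -1.158 → V/F = 0.654
Converged at V/F = 0.654.

V/F = 0.654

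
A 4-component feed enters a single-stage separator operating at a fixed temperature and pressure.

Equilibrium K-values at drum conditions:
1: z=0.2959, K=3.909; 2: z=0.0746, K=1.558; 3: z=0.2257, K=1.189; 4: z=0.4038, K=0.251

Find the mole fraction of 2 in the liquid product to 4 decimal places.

Material balance + equilibrium reduce to Σ zᵢ(Kᵢ−1)/(1+V/F(Kᵢ−1)) = 0.
Feasibility: ΣzᵢKᵢ = 1.6426, Σzᵢ/Kᵢ = 1.9222 — both > 1, two phases present.
Iterate (Newton) starting at V/F = 0.58:
  V/F = 0.5800: g = -0.14454, g' = -1.0747 → V/F = 0.4455
  V/F = 0.4455: g = -0.00632, g' = -1.0070 → V/F = 0.4392
Converged at V/F = 0.4392.
Compositions from xᵢ = zᵢ/(1+V/F(Kᵢ−1)), yᵢ = Kᵢxᵢ:
  1: x = 0.1299, y = 0.5078
  2: x = 0.0599, y = 0.0933
  3: x = 0.2084, y = 0.2478
  4: x = 0.6018, y = 0.1510

x_2 = 0.0599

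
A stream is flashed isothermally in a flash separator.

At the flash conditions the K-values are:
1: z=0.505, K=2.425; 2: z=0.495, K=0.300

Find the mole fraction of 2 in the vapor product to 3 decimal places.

y_2 = 0.201

Rachford–Rice: g(β) = Σ zᵢ(Kᵢ−1)/(1+β(Kᵢ−1)) = 0.
Feasibility: ΣzᵢKᵢ = 1.373, Σzᵢ/Kᵢ = 1.858 — both > 1, two phases present.
Binary case is linear: z₁(K₁−1)(1+β(K₂−1)) + z₂(K₂−1)(1+β(K₁−1)) = 0
⇒ β = [z₁(K₁−1)+z₂(K₂−1)] / [−(K₁−1)(K₂−1)] = 0.3731/0.9975 = 0.374
Compositions from xᵢ = zᵢ/(1+β(Kᵢ−1)), yᵢ = Kᵢxᵢ:
  1: x = 0.329, y = 0.799
  2: x = 0.671, y = 0.201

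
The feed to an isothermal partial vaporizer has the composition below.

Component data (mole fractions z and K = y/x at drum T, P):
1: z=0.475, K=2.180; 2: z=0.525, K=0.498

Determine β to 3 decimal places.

Material balance + equilibrium reduce to Σ zᵢ(Kᵢ−1)/(1+β(Kᵢ−1)) = 0.
g(0) = ΣzᵢKᵢ − 1 = 0.297 and g(1) = 1 − Σzᵢ/Kᵢ = -0.272, so a root lies in (0, 1).
Newton–Raphson from β = 0.5:
  β = 0.500: g = 0.0006, g' = -0.497 → β = 0.501
Converged at β = 0.501.

β = 0.501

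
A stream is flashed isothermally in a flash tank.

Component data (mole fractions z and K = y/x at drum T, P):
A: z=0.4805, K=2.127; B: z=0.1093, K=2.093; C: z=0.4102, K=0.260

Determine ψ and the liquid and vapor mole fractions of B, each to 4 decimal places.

ψ = 0.4310, x_B = 0.0743, y_B = 0.1555

Rachford–Rice: g(ψ) = Σ zᵢ(Kᵢ−1)/(1+ψ(Kᵢ−1)) = 0.
Feasibility: ΣzᵢKᵢ = 1.3574, Σzᵢ/Kᵢ = 1.8558 — both > 1, two phases present.
Iterate (Newton) starting at ψ = 0.5:
  ψ = 0.5000: g = -0.05822, g' = -0.8702 → ψ = 0.4331
  ψ = 0.4331: g = -0.00173, g' = -0.8222 → ψ = 0.4310
Converged at ψ = 0.4310.
Compositions from xᵢ = zᵢ/(1+ψ(Kᵢ−1)), yᵢ = Kᵢxᵢ:
  A: x = 0.3234, y = 0.6879
  B: x = 0.0743, y = 0.1555
  C: x = 0.6023, y = 0.1566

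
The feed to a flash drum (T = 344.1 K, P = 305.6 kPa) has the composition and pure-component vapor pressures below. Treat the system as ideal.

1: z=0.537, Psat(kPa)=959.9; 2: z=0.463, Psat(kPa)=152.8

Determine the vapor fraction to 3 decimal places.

Raoult's law: Kᵢ = Pᵢˢᵃᵗ/P = Pᵢˢᵃᵗ/305.6.
  K_1 = 959.9/305.6 = 3.14103, K_2 = 152.8/305.6 = 0.50000
Rachford–Rice: g(ψ) = Σ zᵢ(Kᵢ−1)/(1+ψ(Kᵢ−1)) = 0.
g(0) = ΣzᵢKᵢ − 1 = 0.918 and g(1) = 1 − Σzᵢ/Kᵢ = -0.097, so a root lies in (0, 1).
Iterate (Newton) starting at ψ = 0.4:
  ψ = 0.400: g = 0.3300, g' = -0.895 → ψ = 0.769
  ψ = 0.769: g = 0.0586, g' = -0.657 → ψ = 0.858
Converged at ψ = 0.858.

ψ = 0.858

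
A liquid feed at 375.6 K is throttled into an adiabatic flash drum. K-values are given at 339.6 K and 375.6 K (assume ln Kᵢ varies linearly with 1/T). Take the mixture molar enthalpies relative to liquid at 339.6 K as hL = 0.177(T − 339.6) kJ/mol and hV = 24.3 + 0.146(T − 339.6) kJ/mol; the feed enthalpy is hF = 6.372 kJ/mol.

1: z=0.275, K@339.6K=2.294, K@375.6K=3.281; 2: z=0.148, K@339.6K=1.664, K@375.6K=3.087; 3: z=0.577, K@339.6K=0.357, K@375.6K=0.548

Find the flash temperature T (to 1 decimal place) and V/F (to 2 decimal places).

T = 345.6 K, V/F = 0.22

Adiabatic flash: solve Rachford–Rice at each trial T, then check hF = ψ·hV(T) + (1−ψ)·hL(T).
  T = 339.6 K: K = (2.294, 1.664, 0.357), RR gives ψ = 0.116, H_out = 2.809 kJ/mol
  T = 375.6 K: K = (3.281, 3.087, 0.548), RR gives ψ = 0.675, H_out = 22.018 kJ/mol
  T = 357.6 K: K = (2.768, 2.302, 0.447), RR gives ψ = 0.403, H_out = 12.748 kJ/mol
  T = 348.6 K: K = (2.526, 1.965, 0.401), RR gives ψ = 0.267, H_out = 8.010 kJ/mol
  T = 344.1 K: K = (2.409, 1.810, 0.378), RR gives ψ = 0.194, H_out = 5.488 kJ/mol
  T = 346.4 K: K = (2.468, 1.889, 0.390), RR gives ψ = 0.232, H_out = 6.794 kJ/mol
  T = 345.2 K: K = (2.437, 1.847, 0.384), RR gives ψ = 0.212, H_out = 6.117 kJ/mol
  T = 345.8 K: K = (2.453, 1.868, 0.387), RR gives ψ = 0.222, H_out = 6.457 kJ/mol
Linear interpolation between T = 345.2 (H_out = 6.117) and T = 345.8 (H_out = 6.457) on hF = 6.372 gives T ≈ 345.6 K, at which ψ = 0.22.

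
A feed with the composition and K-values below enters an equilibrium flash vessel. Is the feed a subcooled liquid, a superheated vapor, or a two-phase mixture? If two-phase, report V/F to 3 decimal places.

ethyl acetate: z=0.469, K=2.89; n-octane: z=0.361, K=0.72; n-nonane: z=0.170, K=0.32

ΣzᵢKᵢ = 1.670; Σzᵢ/Kᵢ = 1.195.
Both exceed 1, so a two-phase solution exists.
Rachford–Rice: g(ψ) = Σ zᵢ(Kᵢ−1)/(1+ψ(Kᵢ−1)) = 0.
Newton–Raphson from ψ = 0.64:
  ψ = 0.640: g = 0.0733, g' = -0.632 → ψ = 0.756
  ψ = 0.756: g = -0.0013, g' = -0.663 → ψ = 0.754
Converged at ψ = 0.754.

two-phase, V/F = 0.754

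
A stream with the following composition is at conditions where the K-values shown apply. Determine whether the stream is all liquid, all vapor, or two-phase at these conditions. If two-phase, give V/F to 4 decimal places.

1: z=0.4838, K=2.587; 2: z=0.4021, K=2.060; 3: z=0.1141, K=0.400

all vapor

ΣzᵢKᵢ = 2.1256; Σzᵢ/Kᵢ = 0.6675.
Since Σzᵢ/Kᵢ < 1 the mixture is above its dew point — single vapor phase.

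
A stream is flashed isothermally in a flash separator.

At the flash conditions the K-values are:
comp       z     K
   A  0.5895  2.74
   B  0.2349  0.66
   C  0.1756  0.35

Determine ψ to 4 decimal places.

ψ = 0.9126

Material balance + equilibrium reduce to Σ zᵢ(Kᵢ−1)/(1+ψ(Kᵢ−1)) = 0.
Check two-phase: ΣzᵢKᵢ = 1.8317 > 1 and Σzᵢ/Kᵢ = 1.0728 > 1, so g(0) = 0.8317 > 0 and g(1) = -0.0728 < 0.
Newton–Raphson from ψ = 0.33:
  ψ = 0.3300: g = 0.41632, g' = -0.8749 → ψ = 0.8058
  ψ = 0.8058: g = 0.07731, g' = -0.6880 → ψ = 0.9182
  ψ = 0.9182: g = -0.00437, g' = -0.7783 → ψ = 0.9126
Converged at ψ = 0.9126.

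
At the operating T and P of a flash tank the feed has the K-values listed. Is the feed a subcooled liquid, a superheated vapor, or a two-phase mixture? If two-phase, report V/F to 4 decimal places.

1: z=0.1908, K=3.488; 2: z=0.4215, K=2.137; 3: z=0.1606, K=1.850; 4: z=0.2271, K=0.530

ΣzᵢKᵢ = 1.9837; Σzᵢ/Kᵢ = 0.7672.
Since Σzᵢ/Kᵢ < 1 the mixture is above its dew point — single vapor phase.

superheated vapor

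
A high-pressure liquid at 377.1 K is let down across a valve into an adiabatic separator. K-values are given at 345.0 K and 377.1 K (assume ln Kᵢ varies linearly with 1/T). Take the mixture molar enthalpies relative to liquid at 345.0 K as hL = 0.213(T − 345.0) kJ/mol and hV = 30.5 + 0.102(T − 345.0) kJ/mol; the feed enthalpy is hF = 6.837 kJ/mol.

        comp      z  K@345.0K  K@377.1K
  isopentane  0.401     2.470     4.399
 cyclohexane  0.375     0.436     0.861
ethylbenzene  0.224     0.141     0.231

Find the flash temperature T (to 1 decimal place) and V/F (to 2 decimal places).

T = 346.6 K, V/F = 0.21

Adiabatic flash: solve Rachford–Rice at each trial T, then check hF = ψ·hV(T) + (1−ψ)·hL(T).
  T = 345.0 K: K = (2.470, 0.436, 0.141), RR gives ψ = 0.183, H_out = 5.594 kJ/mol
  T = 377.1 K: K = (4.399, 0.861, 0.231), RR gives ψ = 0.673, H_out = 24.967 kJ/mol
  T = 361.1 K: K = (3.342, 0.623, 0.183), RR gives ψ = 0.447, H_out = 16.267 kJ/mol
  T = 353.1 K: K = (2.886, 0.524, 0.161), RR gives ψ = 0.324, H_out = 11.320 kJ/mol
  T = 349.1 K: K = (2.675, 0.479, 0.151), RR gives ψ = 0.258, H_out = 8.614 kJ/mol
  T = 347.1 K: K = (2.573, 0.458, 0.146), RR gives ψ = 0.222, H_out = 7.177 kJ/mol
Linear interpolation between T = 345.0 (H_out = 5.594) and T = 347.1 (H_out = 7.177) on hF = 6.837 gives T ≈ 346.6 K, at which ψ = 0.21.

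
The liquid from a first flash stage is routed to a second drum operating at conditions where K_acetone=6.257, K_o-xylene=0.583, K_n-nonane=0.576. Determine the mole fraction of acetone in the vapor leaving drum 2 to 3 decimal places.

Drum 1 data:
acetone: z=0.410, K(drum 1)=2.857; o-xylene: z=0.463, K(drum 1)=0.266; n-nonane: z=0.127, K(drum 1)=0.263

y_acetone (drum 2) = 0.461

Drum 1:
Material balance + equilibrium reduce to Σ zᵢ(Kᵢ−1)/(1+ψ₁(Kᵢ−1)) = 0.
Check two-phase: ΣzᵢKᵢ = 1.328 > 1 and Σzᵢ/Kᵢ = 2.367 > 1, so g(0) = 0.328 > 0 and g(1) = -1.367 < 0.
Newton–Raphson from ψ₁ = 0.48:
  ψ₁ = 0.480: g = -0.2670, g' = -1.155 → ψ₁ = 0.249
  ψ₁ = 0.249: g = -0.0097, g' = -1.138 → ψ₁ = 0.240
Converged at ψ₁ = 0.240.
Drum-1 compositions:
  acetone: x = 0.283, y = 0.810
  o-xylene: x = 0.562, y = 0.150
  n-nonane: x = 0.154, y = 0.041
Drum-2 feed = drum-1 liquid: z₂ = (0.2835, 0.5622, 0.1543).
Drum 2:
Newton iteration, ψ₂⁰ = 0.57:
  ψ₂ = 0.570: g = -0.0210, g' = -0.707 → ψ₂ = 0.540
  ψ₂ = 0.540: g = 0.0005, g' = -0.741 → ψ₂ = 0.541
Converged at ψ₂ = 0.541.
  acetone: x = 0.074, y = 0.461
  o-xylene: x = 0.726, y = 0.423
  n-nonane: x = 0.200, y = 0.115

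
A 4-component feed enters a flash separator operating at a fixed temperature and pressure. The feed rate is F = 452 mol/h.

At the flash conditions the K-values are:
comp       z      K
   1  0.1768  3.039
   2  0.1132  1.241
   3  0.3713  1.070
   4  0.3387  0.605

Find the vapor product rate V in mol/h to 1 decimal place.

Rachford–Rice: g(V/F) = Σ zᵢ(Kᵢ−1)/(1+V/F(Kᵢ−1)) = 0.
Feasibility: ΣzᵢKᵢ = 1.2800, Σzᵢ/Kᵢ = 1.0562 — both > 1, two phases present.
Iterate (Newton) starting at V/F = 0.5:
  V/F = 0.5000: g = 0.06125, g' = -0.2692 → V/F = 0.7275
  V/F = 0.7275: g = 0.00537, g' = -0.2297 → V/F = 0.7509
  V/F = 0.7509: g = 0.00002, g' = -0.2279 → V/F = 0.7510
Converged at V/F = 0.7510.
Then V = V/F·F = 0.7510·452 = 339.4 mol/h and L = F − V = 112.6 mol/h.

V = 339.4 mol/h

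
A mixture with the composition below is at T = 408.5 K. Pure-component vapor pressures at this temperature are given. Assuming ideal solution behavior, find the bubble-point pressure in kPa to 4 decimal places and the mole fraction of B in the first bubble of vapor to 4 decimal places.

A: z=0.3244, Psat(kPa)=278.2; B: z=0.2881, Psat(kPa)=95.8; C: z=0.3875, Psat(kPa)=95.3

Pbub = 154.7768 kPa, y_B = 0.1783

At the bubble point ψ → 0, so ΣzᵢKᵢ = 1 with Kᵢ = Pᵢˢᵃᵗ/P ⇒ P = ΣzᵢPᵢˢᵃᵗ.
P = 0.3244·278.2 + 0.2881·95.8 + 0.3875·95.3 = 154.7768 kPa
yᵢ = zᵢPᵢˢᵃᵗ/P ⇒ y_B = 0.2881·95.8/154.7768 = 0.1783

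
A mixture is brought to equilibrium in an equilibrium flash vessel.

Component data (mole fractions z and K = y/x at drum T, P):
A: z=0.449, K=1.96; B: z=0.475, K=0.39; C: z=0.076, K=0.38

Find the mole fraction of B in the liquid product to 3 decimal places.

x_B = 0.527

Material balance + equilibrium reduce to Σ zᵢ(Kᵢ−1)/(1+ψ(Kᵢ−1)) = 0.
g(0) = ΣzᵢKᵢ − 1 = 0.094 and g(1) = 1 − Σzᵢ/Kᵢ = -0.647, so a root lies in (0, 1).
Newton iteration, ψ⁰ = 0.53:
  ψ = 0.530: g = -0.2127, g' = -0.633 → ψ = 0.194
  ψ = 0.194: g = -0.0187, g' = -0.559 → ψ = 0.160
Converged at ψ = 0.160.
Compositions from xᵢ = zᵢ/(1+ψ(Kᵢ−1)), yᵢ = Kᵢxᵢ:
  A: x = 0.389, y = 0.763
  B: x = 0.527, y = 0.205
  C: x = 0.084, y = 0.032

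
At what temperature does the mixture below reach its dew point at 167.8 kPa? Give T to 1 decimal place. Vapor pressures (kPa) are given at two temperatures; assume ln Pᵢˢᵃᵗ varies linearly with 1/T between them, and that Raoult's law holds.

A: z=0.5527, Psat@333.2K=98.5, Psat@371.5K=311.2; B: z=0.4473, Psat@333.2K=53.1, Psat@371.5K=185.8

T = 359.4 K

Dew-point temperature: Σzᵢ·P/Pᵢˢᵃᵗ(T) = 1. Interpolate ln Pᵢˢᵃᵗ = aᵢ + bᵢ/T.
  T = 333.2 K: ΣzᵢP/Pᵢˢᵃᵗ = 2.3551
  T = 371.5 K: ΣzᵢP/Pᵢˢᵃᵗ = 0.7020
  T = 352.4 K: ΣzᵢP/Pᵢˢᵃᵗ = 1.2418
  T = 361.9 K: ΣzᵢP/Pᵢˢᵃᵗ = 0.9280
  T = 357.1 K: ΣzᵢP/Pᵢˢᵃᵗ = 1.0730
  T = 359.5 K: ΣzᵢP/Pᵢˢᵃᵗ = 0.9974
Interpolating between 357.1 K and 359.5 K gives T ≈ 359.4 K.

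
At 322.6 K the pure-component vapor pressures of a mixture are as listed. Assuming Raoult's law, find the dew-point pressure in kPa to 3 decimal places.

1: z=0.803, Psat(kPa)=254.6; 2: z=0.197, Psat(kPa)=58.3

Pdew = 153.068 kPa

At the dew point ψ → 1, so Σzᵢ/Kᵢ = 1 with Kᵢ = Pᵢˢᵃᵗ/P ⇒ 1/P = Σzᵢ/Pᵢˢᵃᵗ.
1/P = 0.803/254.6 + 0.197/58.3 = 0.006533 ⇒ P = 153.068 kPa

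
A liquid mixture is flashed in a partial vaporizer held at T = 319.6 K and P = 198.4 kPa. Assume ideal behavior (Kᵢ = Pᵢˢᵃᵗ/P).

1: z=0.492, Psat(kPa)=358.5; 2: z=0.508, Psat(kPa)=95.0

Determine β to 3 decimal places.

Raoult's law: Kᵢ = Pᵢˢᵃᵗ/P = Pᵢˢᵃᵗ/198.4.
  K_1 = 358.5/198.4 = 1.80696, K_2 = 95.0/198.4 = 0.47883
Material balance + equilibrium reduce to Σ zᵢ(Kᵢ−1)/(1+β(Kᵢ−1)) = 0.
Check two-phase: ΣzᵢKᵢ = 1.132 > 1 and Σzᵢ/Kᵢ = 1.333 > 1, so g(0) = 0.132 > 0 and g(1) = -0.333 < 0.
Binary case is linear: z₁(K₁−1)(1+β(K₂−1)) + z₂(K₂−1)(1+β(K₁−1)) = 0
⇒ β = [z₁(K₁−1)+z₂(K₂−1)] / [−(K₁−1)(K₂−1)] = 0.1323/0.4206 = 0.315

β = 0.315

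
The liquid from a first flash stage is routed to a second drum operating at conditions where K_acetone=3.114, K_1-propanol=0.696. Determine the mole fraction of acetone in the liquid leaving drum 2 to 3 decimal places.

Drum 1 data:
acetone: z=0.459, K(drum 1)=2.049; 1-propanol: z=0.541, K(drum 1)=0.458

x_acetone (drum 2) = 0.126

Drum 1:
Let ψ₁ = V/F and solve Σ zᵢ(Kᵢ−1)/(1+ψ₁(Kᵢ−1)) = 0.
Feasibility: ΣzᵢKᵢ = 1.188, Σzᵢ/Kᵢ = 1.405 — both > 1, two phases present.
Binary case is linear: z₁(K₁−1)(1+ψ₁(K₂−1)) + z₂(K₂−1)(1+ψ₁(K₁−1)) = 0
⇒ ψ₁ = [z₁(K₁−1)+z₂(K₂−1)] / [−(K₁−1)(K₂−1)] = 0.1883/0.5686 = 0.331
Drum-1 compositions:
  acetone: x = 0.341, y = 0.698
  1-propanol: x = 0.659, y = 0.302
Drum-2 feed = drum-1 liquid: z₂ = (0.3407, 0.6593).
Drum 2:
Rachford–Rice: g(ψ₂) = Σ zᵢ(Kᵢ−1)/(1+ψ₂(Kᵢ−1)) = 0.
g(0) = ΣzᵢKᵢ − 1 = 0.520 and g(1) = 1 − Σzᵢ/Kᵢ = -0.057, so a root lies in (0, 1).
Binary case is linear: z₁(K₁−1)(1+ψ₂(K₂−1)) + z₂(K₂−1)(1+ψ₂(K₁−1)) = 0
⇒ ψ₂ = [z₁(K₁−1)+z₂(K₂−1)] / [−(K₁−1)(K₂−1)] = 0.5197/0.6427 = 0.809
  acetone: x = 0.126, y = 0.392
  1-propanol: x = 0.874, y = 0.608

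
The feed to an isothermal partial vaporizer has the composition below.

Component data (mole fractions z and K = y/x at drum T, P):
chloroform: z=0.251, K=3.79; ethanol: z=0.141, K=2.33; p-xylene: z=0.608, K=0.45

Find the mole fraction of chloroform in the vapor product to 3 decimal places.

y_chloroform = 0.433

Let ψ = V/F and solve Σ zᵢ(Kᵢ−1)/(1+ψ(Kᵢ−1)) = 0.
g(0) = ΣzᵢKᵢ − 1 = 0.553 and g(1) = 1 − Σzᵢ/Kᵢ = -0.478, so a root lies in (0, 1).
Newton–Raphson from ψ = 0.54:
  ψ = 0.540: g = -0.0872, g' = -0.768 → ψ = 0.426
  ψ = 0.426: g = 0.0026, g' = -0.823 → ψ = 0.430
Converged at ψ = 0.430.
Compositions from xᵢ = zᵢ/(1+ψ(Kᵢ−1)), yᵢ = Kᵢxᵢ:
  chloroform: x = 0.114, y = 0.433
  ethanol: x = 0.090, y = 0.209
  p-xylene: x = 0.796, y = 0.358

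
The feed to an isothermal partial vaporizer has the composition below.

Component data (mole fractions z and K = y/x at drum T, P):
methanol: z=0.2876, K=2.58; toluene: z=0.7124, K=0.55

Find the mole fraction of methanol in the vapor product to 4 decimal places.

Binary case is linear: z₁(K₁−1)(1+V/F(K₂−1)) + z₂(K₂−1)(1+V/F(K₁−1)) = 0
⇒ V/F = [z₁(K₁−1)+z₂(K₂−1)] / [−(K₁−1)(K₂−1)] = 0.13383/0.71100 = 0.1882
Compositions from xᵢ = zᵢ/(1+V/F(Kᵢ−1)), yᵢ = Kᵢxᵢ:
  methanol: x = 0.2217, y = 0.5719
  toluene: x = 0.7783, y = 0.4281

y_methanol = 0.5719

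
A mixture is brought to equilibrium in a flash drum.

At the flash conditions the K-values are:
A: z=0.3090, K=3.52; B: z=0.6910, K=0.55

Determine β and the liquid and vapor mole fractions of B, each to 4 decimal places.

β = 0.4125, x_B = 0.8485, y_B = 0.4667

Newton–Raphson from β = 0.69:
  β = 0.6900: g = -0.16666, g' = -0.5559 → β = 0.3902
  β = 0.3902: g = 0.01543, g' = -0.7047 → β = 0.4121
  β = 0.4121: g = 0.00024, g' = -0.6831 → β = 0.4125
Converged at β = 0.4125.
Compositions from xᵢ = zᵢ/(1+β(Kᵢ−1)), yᵢ = Kᵢxᵢ:
  A: x = 0.1515, y = 0.5333
  B: x = 0.8485, y = 0.4667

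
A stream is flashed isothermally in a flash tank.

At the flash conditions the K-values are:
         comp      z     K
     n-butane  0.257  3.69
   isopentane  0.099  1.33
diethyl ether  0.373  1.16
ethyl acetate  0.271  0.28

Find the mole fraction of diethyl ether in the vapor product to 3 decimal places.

Let ψ = V/F and solve Σ zᵢ(Kᵢ−1)/(1+ψ(Kᵢ−1)) = 0.
Feasibility: ΣzᵢKᵢ = 1.589, Σzᵢ/Kᵢ = 1.433 — both > 1, two phases present.
Newton–Raphson from ψ = 0.5:
  ψ = 0.500: g = 0.0732, g' = -0.697 → ψ = 0.605
  ψ = 0.605: g = -0.0010, g' = -0.726 → ψ = 0.604
Converged at ψ = 0.604.
Compositions from xᵢ = zᵢ/(1+ψ(Kᵢ−1)), yᵢ = Kᵢxᵢ:
  n-butane: x = 0.098, y = 0.361
  isopentane: x = 0.083, y = 0.110
  diethyl ether: x = 0.340, y = 0.395
  ethyl acetate: x = 0.479, y = 0.134

y_diethyl ether = 0.395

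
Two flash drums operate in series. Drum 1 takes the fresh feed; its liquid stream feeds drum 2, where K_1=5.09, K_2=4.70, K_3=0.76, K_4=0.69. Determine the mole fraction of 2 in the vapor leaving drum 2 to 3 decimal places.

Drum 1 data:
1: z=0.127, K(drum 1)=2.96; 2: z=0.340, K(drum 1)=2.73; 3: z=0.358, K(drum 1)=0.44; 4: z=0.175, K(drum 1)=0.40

y_2 (drum 2) = 0.231

Drum 1:
Material balance + equilibrium reduce to Σ zᵢ(Kᵢ−1)/(1+ψ₁(Kᵢ−1)) = 0.
Check two-phase: ΣzᵢKᵢ = 1.532 > 1 and Σzᵢ/Kᵢ = 1.419 > 1, so g(0) = 0.532 > 0 and g(1) = -0.419 < 0.
Newton–Raphson from ψ₁ = 0.43:
  ψ₁ = 0.430: g = 0.0668, g' = -0.787 → ψ₁ = 0.515
  ψ₁ = 0.515: g = 0.0014, g' = -0.759 → ψ₁ = 0.517
Converged at ψ₁ = 0.517.
Drum-1 compositions:
  1: x = 0.063, y = 0.187
  2: x = 0.180, y = 0.490
  3: x = 0.504, y = 0.222
  4: x = 0.254, y = 0.101
Drum-2 feed = drum-1 liquid: z₂ = (0.0631, 0.1795, 0.5037, 0.2536).
Drum 2:
Let ψ₂ = V/F and solve Σ zᵢ(Kᵢ−1)/(1+ψ₂(Kᵢ−1)) = 0.
Check two-phase: ΣzᵢKᵢ = 1.723 > 1 and Σzᵢ/Kᵢ = 1.081 > 1, so g(0) = 0.723 > 0 and g(1) = -0.081 < 0.
Iterate (Newton) starting at ψ₂ = 0.5:
  ψ₂ = 0.500: g = 0.0874, g' = -0.488 → ψ₂ = 0.679
  ψ₂ = 0.679: g = 0.0134, g' = -0.354 → ψ₂ = 0.717
  ψ₂ = 0.717: g = 0.0004, g' = -0.335 → ψ₂ = 0.718
Converged at ψ₂ = 0.718.
  1: x = 0.016, y = 0.082
  2: x = 0.049, y = 0.231
  3: x = 0.609, y = 0.463
  4: x = 0.326, y = 0.225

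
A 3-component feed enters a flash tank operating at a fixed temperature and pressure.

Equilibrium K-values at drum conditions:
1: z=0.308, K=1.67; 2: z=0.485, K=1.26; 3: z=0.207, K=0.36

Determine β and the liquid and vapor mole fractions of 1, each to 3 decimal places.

Material balance + equilibrium reduce to Σ zᵢ(Kᵢ−1)/(1+β(Kᵢ−1)) = 0.
Feasibility: ΣzᵢKᵢ = 1.200, Σzᵢ/Kᵢ = 1.144 — both > 1, two phases present.
Newton iteration, β⁰ = 0.55:
  β = 0.550: g = 0.0567, g' = -0.301 → β = 0.738
  β = 0.738: g = -0.0073, g' = -0.390 → β = 0.720
  β = 0.720: g = -0.0001, g' = -0.378 → β = 0.719
Converged at β = 0.719.
Compositions from xᵢ = zᵢ/(1+β(Kᵢ−1)), yᵢ = Kᵢxᵢ:
  1: x = 0.208, y = 0.347
  2: x = 0.409, y = 0.515
  3: x = 0.384, y = 0.138

β = 0.719, x_1 = 0.208, y_1 = 0.347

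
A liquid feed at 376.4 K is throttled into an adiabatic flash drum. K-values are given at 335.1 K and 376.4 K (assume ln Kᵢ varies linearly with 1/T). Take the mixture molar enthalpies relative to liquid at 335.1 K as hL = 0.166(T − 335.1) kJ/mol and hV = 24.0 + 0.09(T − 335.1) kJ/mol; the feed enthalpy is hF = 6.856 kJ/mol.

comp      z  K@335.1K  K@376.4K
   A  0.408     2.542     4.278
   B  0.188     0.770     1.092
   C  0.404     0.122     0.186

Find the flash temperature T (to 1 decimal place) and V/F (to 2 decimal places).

T = 340.2 K, V/F = 0.25

Adiabatic flash: solve Rachford–Rice at each trial T, then check hF = ψ·hV(T) + (1−ψ)·hL(T).
  T = 335.1 K: K = (2.542, 0.770, 0.122), RR gives ψ = 0.205, H_out = 4.922 kJ/mol
  T = 376.4 K: K = (4.278, 1.092, 0.186), RR gives ψ = 0.477, H_out = 16.817 kJ/mol
  T = 355.8 K: K = (3.350, 0.927, 0.153), RR gives ψ = 0.370, H_out = 11.733 kJ/mol
  T = 345.5 K: K = (2.932, 0.847, 0.137), RR gives ψ = 0.299, H_out = 8.660 kJ/mol
  T = 340.3 K: K = (2.733, 0.808, 0.129), RR gives ψ = 0.255, H_out = 6.891 kJ/mol
  T = 337.7 K: K = (2.637, 0.789, 0.126), RR gives ψ = 0.231, H_out = 5.935 kJ/mol
  T = 339.0 K: K = (2.685, 0.799, 0.128), RR gives ψ = 0.244, H_out = 6.420 kJ/mol
Linear interpolation between T = 339.0 (H_out = 6.420) and T = 340.3 (H_out = 6.891) on hF = 6.856 gives T ≈ 340.2 K, at which ψ = 0.25.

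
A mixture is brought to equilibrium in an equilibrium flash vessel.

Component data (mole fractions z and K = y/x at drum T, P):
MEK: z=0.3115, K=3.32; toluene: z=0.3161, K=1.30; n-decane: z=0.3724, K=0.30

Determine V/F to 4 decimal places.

Rachford–Rice: g(V/F) = Σ zᵢ(Kᵢ−1)/(1+V/F(Kᵢ−1)) = 0.
Check two-phase: ΣzᵢKᵢ = 1.5568 > 1 and Σzᵢ/Kᵢ = 1.5783 > 1, so g(0) = 0.5568 > 0 and g(1) = -0.5783 < 0.
Iterate (Newton) starting at V/F = 0.4:
  V/F = 0.4000: g = 0.09745, g' = -0.8257 → V/F = 0.5180
  V/F = 0.5180: g = 0.00132, g' = -0.8163 → V/F = 0.5196
Converged at V/F = 0.5196.

V/F = 0.5196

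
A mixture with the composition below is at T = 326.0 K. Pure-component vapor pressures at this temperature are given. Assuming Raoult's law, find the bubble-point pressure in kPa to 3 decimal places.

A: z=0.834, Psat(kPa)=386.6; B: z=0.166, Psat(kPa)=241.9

Pbub = 362.580 kPa

At the bubble point ψ → 0, so ΣzᵢKᵢ = 1 with Kᵢ = Pᵢˢᵃᵗ/P ⇒ P = ΣzᵢPᵢˢᵃᵗ.
P = 0.834·386.6 + 0.166·241.9 = 362.580 kPa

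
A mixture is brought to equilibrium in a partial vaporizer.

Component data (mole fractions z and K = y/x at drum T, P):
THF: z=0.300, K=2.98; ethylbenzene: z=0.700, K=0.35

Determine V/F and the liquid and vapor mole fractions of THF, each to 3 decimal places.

Binary case is linear: z₁(K₁−1)(1+V/F(K₂−1)) + z₂(K₂−1)(1+V/F(K₁−1)) = 0
⇒ V/F = [z₁(K₁−1)+z₂(K₂−1)] / [−(K₁−1)(K₂−1)] = 0.1390/1.2870 = 0.108
Compositions from xᵢ = zᵢ/(1+V/F(Kᵢ−1)), yᵢ = Kᵢxᵢ:
  THF: x = 0.247, y = 0.737
  ethylbenzene: x = 0.753, y = 0.263

V/F = 0.108, x_THF = 0.247, y_THF = 0.737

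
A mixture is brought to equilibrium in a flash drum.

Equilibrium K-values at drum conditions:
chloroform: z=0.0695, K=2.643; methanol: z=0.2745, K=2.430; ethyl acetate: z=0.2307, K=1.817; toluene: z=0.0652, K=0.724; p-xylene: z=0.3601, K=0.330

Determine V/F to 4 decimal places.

V/F = 0.5591

Rachford–Rice: g(V/F) = Σ zᵢ(Kᵢ−1)/(1+V/F(Kᵢ−1)) = 0.
g(0) = ΣzᵢKᵢ − 1 = 0.4359 and g(1) = 1 − Σzᵢ/Kᵢ = -0.4475, so a root lies in (0, 1).
Iterate (Newton) starting at V/F = 0.35:
  V/F = 0.3500: g = 0.14558, g' = -0.7000 → V/F = 0.5580
  V/F = 0.5580: g = 0.00079, g' = -0.7166 → V/F = 0.5591
Converged at V/F = 0.5591.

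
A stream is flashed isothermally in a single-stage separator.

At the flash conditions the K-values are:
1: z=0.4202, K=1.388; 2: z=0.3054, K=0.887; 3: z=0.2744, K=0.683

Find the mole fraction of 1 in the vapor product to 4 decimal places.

y_1 = 0.4947

Material balance + equilibrium reduce to Σ zᵢ(Kᵢ−1)/(1+V/F(Kᵢ−1)) = 0.
Check two-phase: ΣzᵢKᵢ = 1.0415 > 1 and Σzᵢ/Kᵢ = 1.0488 > 1, so g(0) = 0.0415 > 0 and g(1) = -0.0488 < 0.
Iterate (Newton) starting at V/F = 0.35:
  V/F = 0.3500: g = 0.00977, g' = -0.0881 → V/F = 0.4609
  V/F = 0.4609: g = 0.00003, g' = -0.0877 → V/F = 0.4612
Converged at V/F = 0.4612.
Compositions from xᵢ = zᵢ/(1+V/F(Kᵢ−1)), yᵢ = Kᵢxᵢ:
  1: x = 0.3564, y = 0.4947
  2: x = 0.3222, y = 0.2858
  3: x = 0.3214, y = 0.2195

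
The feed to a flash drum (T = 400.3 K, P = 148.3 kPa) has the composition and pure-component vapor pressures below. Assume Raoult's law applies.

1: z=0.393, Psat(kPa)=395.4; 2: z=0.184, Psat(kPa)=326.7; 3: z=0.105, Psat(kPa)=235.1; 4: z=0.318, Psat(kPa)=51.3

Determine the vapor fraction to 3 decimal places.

ψ = 0.799

Raoult's law: Kᵢ = Pᵢˢᵃᵗ/P = Pᵢˢᵃᵗ/148.3.
  K_1 = 395.4/148.3 = 2.66622, K_2 = 326.7/148.3 = 2.20297, K_3 = 235.1/148.3 = 1.58530, K_4 = 51.3/148.3 = 0.34592
Material balance + equilibrium reduce to Σ zᵢ(Kᵢ−1)/(1+ψ(Kᵢ−1)) = 0.
Feasibility: ΣzᵢKᵢ = 1.730, Σzᵢ/Kᵢ = 1.216 — both > 1, two phases present.
Newton iteration, ψ⁰ = 0.31:
  ψ = 0.310: g = 0.3841, g' = -0.855 → ψ = 0.759
  ψ = 0.759: g = 0.0343, g' = -0.839 → ψ = 0.800
  ψ = 0.800: g = -0.0009, g' = -0.885 → ψ = 0.799
Converged at ψ = 0.799.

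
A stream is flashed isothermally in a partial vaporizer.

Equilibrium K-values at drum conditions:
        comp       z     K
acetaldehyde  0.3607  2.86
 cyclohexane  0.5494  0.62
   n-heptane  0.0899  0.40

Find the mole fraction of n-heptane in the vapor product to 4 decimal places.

Newton–Raphson from β = 0.5:
  β = 0.5000: g = 0.01282, g' = -0.5220 → β = 0.5246
  β = 0.5246: g = 0.00012, g' = -0.5124 → β = 0.5248
Converged at β = 0.5248.
Compositions from xᵢ = zᵢ/(1+β(Kᵢ−1)), yᵢ = Kᵢxᵢ:
  acetaldehyde: x = 0.1825, y = 0.5220
  cyclohexane: x = 0.6863, y = 0.4255
  n-heptane: x = 0.1312, y = 0.0525

y_n-heptane = 0.0525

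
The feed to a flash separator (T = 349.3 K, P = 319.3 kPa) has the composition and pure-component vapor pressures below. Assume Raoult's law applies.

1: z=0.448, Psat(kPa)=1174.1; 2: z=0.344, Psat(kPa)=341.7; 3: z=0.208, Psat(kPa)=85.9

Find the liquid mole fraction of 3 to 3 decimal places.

x_3 = 0.537

Raoult's law: Kᵢ = Pᵢˢᵃᵗ/P = Pᵢˢᵃᵗ/319.3.
  K_1 = 1174.1/319.3 = 3.67711, K_2 = 341.7/319.3 = 1.07015, K_3 = 85.9/319.3 = 0.26903
Rachford–Rice: g(ψ) = Σ zᵢ(Kᵢ−1)/(1+ψ(Kᵢ−1)) = 0.
Check two-phase: ΣzᵢKᵢ = 2.071 > 1 and Σzᵢ/Kᵢ = 1.216 > 1, so g(0) = 1.071 > 0 and g(1) = -0.216 < 0.
Newton iteration, ψ⁰ = 0.32:
  ψ = 0.320: g = 0.4711, g' = -1.122 → ψ = 0.740
  ψ = 0.740: g = 0.0943, g' = -0.890 → ψ = 0.846
  ψ = 0.846: g = -0.0080, g' = -1.065 → ψ = 0.838
Converged at ψ = 0.838.
Compositions from xᵢ = zᵢ/(1+ψ(Kᵢ−1)), yᵢ = Kᵢxᵢ:
  1: x = 0.138, y = 0.508
  2: x = 0.325, y = 0.348
  3: x = 0.537, y = 0.144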